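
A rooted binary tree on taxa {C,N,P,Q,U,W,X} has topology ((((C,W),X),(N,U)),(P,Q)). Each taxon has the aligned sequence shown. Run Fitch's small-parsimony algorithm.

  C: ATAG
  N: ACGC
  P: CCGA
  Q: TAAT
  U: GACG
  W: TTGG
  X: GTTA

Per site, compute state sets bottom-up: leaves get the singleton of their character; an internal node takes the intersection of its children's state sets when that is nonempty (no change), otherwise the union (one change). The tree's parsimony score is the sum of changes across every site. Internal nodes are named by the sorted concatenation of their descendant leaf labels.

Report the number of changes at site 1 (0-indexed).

3

[col 0] CW: children C:{A}, W:{T} ∪→ {A,T}; cost 1
[col 0] CWX: children CW:{A,T}, X:{G} ∪→ {A,G,T}; cost 1
[col 0] NU: children N:{A}, U:{G} ∪→ {A,G}; cost 1
[col 0] CNUWX: children CWX:{A,G,T}, NU:{A,G} ∩→ {A,G}; cost 0
[col 0] PQ: children P:{C}, Q:{T} ∪→ {C,T}; cost 1
[col 0] CNPQUWX: children CNUWX:{A,G}, PQ:{C,T} ∪→ {A,C,G,T}; cost 1
[col 1] CW: children C:{T}, W:{T} ∩→ {T}; cost 0
[col 1] CWX: children CW:{T}, X:{T} ∩→ {T}; cost 0
[col 1] NU: children N:{C}, U:{A} ∪→ {A,C}; cost 1
[col 1] CNUWX: children CWX:{T}, NU:{A,C} ∪→ {A,C,T}; cost 1
[col 1] PQ: children P:{C}, Q:{A} ∪→ {A,C}; cost 1
[col 1] CNPQUWX: children CNUWX:{A,C,T}, PQ:{A,C} ∩→ {A,C}; cost 0
[col 2] CW: children C:{A}, W:{G} ∪→ {A,G}; cost 1
[col 2] CWX: children CW:{A,G}, X:{T} ∪→ {A,G,T}; cost 1
[col 2] NU: children N:{G}, U:{C} ∪→ {C,G}; cost 1
[col 2] CNUWX: children CWX:{A,G,T}, NU:{C,G} ∩→ {G}; cost 0
[col 2] PQ: children P:{G}, Q:{A} ∪→ {A,G}; cost 1
[col 2] CNPQUWX: children CNUWX:{G}, PQ:{A,G} ∩→ {G}; cost 0
[col 3] CW: children C:{G}, W:{G} ∩→ {G}; cost 0
[col 3] CWX: children CW:{G}, X:{A} ∪→ {A,G}; cost 1
[col 3] NU: children N:{C}, U:{G} ∪→ {C,G}; cost 1
[col 3] CNUWX: children CWX:{A,G}, NU:{C,G} ∩→ {G}; cost 0
[col 3] PQ: children P:{A}, Q:{T} ∪→ {A,T}; cost 1
[col 3] CNPQUWX: children CNUWX:{G}, PQ:{A,T} ∪→ {A,G,T}; cost 1
per-site changes: [5, 3, 4, 4]; total = 16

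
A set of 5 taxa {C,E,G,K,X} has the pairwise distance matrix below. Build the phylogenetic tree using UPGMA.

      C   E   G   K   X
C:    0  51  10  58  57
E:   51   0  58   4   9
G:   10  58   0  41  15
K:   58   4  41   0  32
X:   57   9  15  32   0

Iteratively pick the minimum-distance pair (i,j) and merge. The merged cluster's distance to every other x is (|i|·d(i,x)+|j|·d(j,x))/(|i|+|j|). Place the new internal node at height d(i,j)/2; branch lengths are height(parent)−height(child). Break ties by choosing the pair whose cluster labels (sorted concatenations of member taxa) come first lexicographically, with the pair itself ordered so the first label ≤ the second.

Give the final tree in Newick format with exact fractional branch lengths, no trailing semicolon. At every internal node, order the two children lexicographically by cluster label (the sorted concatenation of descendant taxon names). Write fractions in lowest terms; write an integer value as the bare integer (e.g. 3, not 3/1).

((C:5,G:5):55/3,((E:2,K:2):33/4,X:41/4):157/12)

iteration 1: select E,K (d=4); attach at lengths (2, 2); label the merged cluster EK
  updated: d(C,EK)=109/2, d(EK,G)=99/2, d(EK,X)=41/2
iteration 2: select C,G (d=10); attach at lengths (5, 5); label the merged cluster CG
  updated: d(CG,EK)=52, d(CG,X)=36
iteration 3: select EK,X (d=41/2); attach at lengths (33/4, 41/4); label the merged cluster EKX
  updated: d(CG,EKX)=140/3
iteration 4: select CG,EKX (d=140/3); attach at lengths (55/3, 157/12); label the merged cluster CEGKX
final tree: ((C:5,G:5):55/3,((E:2,K:2):33/4,X:41/4):157/12)
total length: 767/12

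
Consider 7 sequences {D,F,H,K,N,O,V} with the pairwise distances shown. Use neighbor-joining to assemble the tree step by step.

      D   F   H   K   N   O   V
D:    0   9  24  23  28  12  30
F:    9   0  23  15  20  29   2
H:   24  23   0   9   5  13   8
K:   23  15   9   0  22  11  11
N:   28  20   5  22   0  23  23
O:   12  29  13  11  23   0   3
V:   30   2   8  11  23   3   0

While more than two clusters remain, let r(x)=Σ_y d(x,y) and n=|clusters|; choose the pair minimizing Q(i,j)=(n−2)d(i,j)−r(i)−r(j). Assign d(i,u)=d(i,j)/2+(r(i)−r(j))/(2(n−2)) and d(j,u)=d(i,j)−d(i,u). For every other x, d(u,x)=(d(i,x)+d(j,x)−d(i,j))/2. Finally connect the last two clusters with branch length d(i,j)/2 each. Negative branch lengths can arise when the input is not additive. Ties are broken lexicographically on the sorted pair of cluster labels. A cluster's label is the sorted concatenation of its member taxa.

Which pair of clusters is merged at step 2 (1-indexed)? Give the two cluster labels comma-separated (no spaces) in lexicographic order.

H,N

step 1: merge (D,F) at d=9, Q=-179; branch lengths D→73/10, F→17/10; new cluster DF
  updated: d(DF,H)=19, d(DF,K)=29/2, d(DF,N)=39/2, d(DF,O)=16, d(DF,V)=23/2
step 2: merge (H,N) at d=5, Q=-253/2; branch lengths H→-37/16, N→117/16; new cluster HN
  updated: d(DF,HN)=67/4, d(HN,K)=13, d(HN,O)=31/2, d(HN,V)=13
step 3: merge (O,V) at d=3, Q=-75; branch lengths O→8/3, V→1/3; new cluster OV
  updated: d(DF,OV)=49/4, d(HN,OV)=51/4, d(K,OV)=19/2
step 4: merge (DF,OV) at d=49/4, Q=-107/2; branch lengths DF→67/8, OV→31/8; new cluster DFOV
  updated: d(DFOV,HN)=69/8, d(DFOV,K)=47/8
step 5: merge (DFOV,HN) at d=69/8, Q=-55/2; branch lengths DFOV→3/4, HN→63/8; new cluster DFHNOV
  updated: d(DFHNOV,K)=41/8
step 6: merge (DFHNOV,K) at d=41/8; branch lengths DFHNOV→41/16, K→41/16; new cluster DFHKNOV
final tree: ((((D:73/10,F:17/10):67/8,(O:8/3,V:1/3):31/8):3/4,(H:-37/16,N:117/16):63/8):41/16,K:41/16)
total length: 43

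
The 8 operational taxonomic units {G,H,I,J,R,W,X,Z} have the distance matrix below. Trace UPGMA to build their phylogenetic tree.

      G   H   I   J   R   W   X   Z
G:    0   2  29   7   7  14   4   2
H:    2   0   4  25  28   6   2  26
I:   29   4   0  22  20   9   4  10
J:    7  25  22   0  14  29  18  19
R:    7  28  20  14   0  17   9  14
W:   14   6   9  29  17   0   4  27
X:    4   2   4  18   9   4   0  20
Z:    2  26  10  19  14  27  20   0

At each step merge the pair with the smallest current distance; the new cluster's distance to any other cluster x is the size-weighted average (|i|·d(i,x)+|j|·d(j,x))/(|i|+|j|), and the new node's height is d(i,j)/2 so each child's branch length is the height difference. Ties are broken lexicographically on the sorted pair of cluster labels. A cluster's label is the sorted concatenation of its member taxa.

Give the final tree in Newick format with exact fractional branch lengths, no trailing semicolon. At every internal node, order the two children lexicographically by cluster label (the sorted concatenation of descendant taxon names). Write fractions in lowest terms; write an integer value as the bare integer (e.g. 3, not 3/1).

iteration 1: select G,H (d=2); attach at lengths (1, 1); label the merged cluster GH
  updated: d(GH,I)=33/2, d(GH,J)=16, d(GH,R)=35/2, d(GH,W)=10, d(GH,X)=3, d(GH,Z)=14
iteration 2: select GH,X (d=3); attach at lengths (1/2, 3/2); label the merged cluster GHX
  updated: d(GHX,I)=37/3, d(GHX,J)=50/3, d(GHX,R)=44/3, d(GHX,W)=8, d(GHX,Z)=16
iteration 3: select GHX,W (d=8); attach at lengths (5/2, 4); label the merged cluster GHWX
  updated: d(GHWX,I)=23/2, d(GHWX,J)=79/4, d(GHWX,R)=61/4, d(GHWX,Z)=75/4
iteration 4: select I,Z (d=10); attach at lengths (5, 5); label the merged cluster IZ
  updated: d(GHWX,IZ)=121/8, d(IZ,J)=41/2, d(IZ,R)=17
iteration 5: select J,R (d=14); attach at lengths (7, 7); label the merged cluster JR
  updated: d(GHWX,JR)=35/2, d(IZ,JR)=75/4
iteration 6: select GHWX,IZ (d=121/8); attach at lengths (57/16, 41/16); label the merged cluster GHIWXZ
  updated: d(GHIWXZ,JR)=215/12
iteration 7: select GHIWXZ,JR (d=215/12); attach at lengths (67/48, 47/24); label the merged cluster GHIJRWXZ
final tree: (((((G:1,H:1):1/2,X:3/2):5/2,W:4):57/16,(I:5,Z:5):41/16):67/48,(J:7,R:7):47/24)
total length: 2111/48

(((((G:1,H:1):1/2,X:3/2):5/2,W:4):57/16,(I:5,Z:5):41/16):67/48,(J:7,R:7):47/24)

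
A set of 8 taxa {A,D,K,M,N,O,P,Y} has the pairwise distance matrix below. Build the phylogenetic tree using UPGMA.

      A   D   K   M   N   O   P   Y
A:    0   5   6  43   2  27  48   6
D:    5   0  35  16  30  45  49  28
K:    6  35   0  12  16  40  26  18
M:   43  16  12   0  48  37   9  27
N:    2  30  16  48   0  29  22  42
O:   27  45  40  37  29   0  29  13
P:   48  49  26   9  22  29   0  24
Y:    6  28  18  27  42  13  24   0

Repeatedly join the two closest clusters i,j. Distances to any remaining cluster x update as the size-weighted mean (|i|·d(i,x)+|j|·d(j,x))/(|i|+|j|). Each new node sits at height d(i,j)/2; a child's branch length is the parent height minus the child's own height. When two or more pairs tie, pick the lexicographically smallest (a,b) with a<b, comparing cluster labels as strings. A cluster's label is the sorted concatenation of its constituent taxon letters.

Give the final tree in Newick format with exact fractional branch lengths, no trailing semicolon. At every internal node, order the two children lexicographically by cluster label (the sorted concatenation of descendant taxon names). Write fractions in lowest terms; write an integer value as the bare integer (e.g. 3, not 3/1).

iteration 1: select A,N (d=2); attach at lengths (1, 1); label the merged cluster AN
  updated: d(AN,D)=35/2, d(AN,K)=11, d(AN,M)=91/2, d(AN,O)=28, d(AN,P)=35, d(AN,Y)=24
iteration 2: select M,P (d=9); attach at lengths (9/2, 9/2); label the merged cluster MP
  updated: d(AN,MP)=161/4, d(D,MP)=65/2, d(K,MP)=19, d(MP,O)=33, d(MP,Y)=51/2
iteration 3: select AN,K (d=11); attach at lengths (9/2, 11/2); label the merged cluster AKN
  updated: d(AKN,D)=70/3, d(AKN,MP)=199/6, d(AKN,O)=32, d(AKN,Y)=22
iteration 4: select O,Y (d=13); attach at lengths (13/2, 13/2); label the merged cluster OY
  updated: d(AKN,OY)=27, d(D,OY)=73/2, d(MP,OY)=117/4
iteration 5: select AKN,D (d=70/3); attach at lengths (37/6, 35/3); label the merged cluster ADKN
  updated: d(ADKN,MP)=33, d(ADKN,OY)=235/8
iteration 6: select MP,OY (d=117/4); attach at lengths (81/8, 65/8); label the merged cluster MOPY
  updated: d(ADKN,MOPY)=499/16
iteration 7: select ADKN,MOPY (d=499/16); attach at lengths (377/96, 31/32); label the merged cluster ADKMNOPY
final tree: ((((A:1,N:1):9/2,K:11/2):37/6,D:35/3):377/96,((M:9/2,P:9/2):81/8,(O:13/2,Y:13/2):65/8):31/32)
total length: 3599/48

((((A:1,N:1):9/2,K:11/2):37/6,D:35/3):377/96,((M:9/2,P:9/2):81/8,(O:13/2,Y:13/2):65/8):31/32)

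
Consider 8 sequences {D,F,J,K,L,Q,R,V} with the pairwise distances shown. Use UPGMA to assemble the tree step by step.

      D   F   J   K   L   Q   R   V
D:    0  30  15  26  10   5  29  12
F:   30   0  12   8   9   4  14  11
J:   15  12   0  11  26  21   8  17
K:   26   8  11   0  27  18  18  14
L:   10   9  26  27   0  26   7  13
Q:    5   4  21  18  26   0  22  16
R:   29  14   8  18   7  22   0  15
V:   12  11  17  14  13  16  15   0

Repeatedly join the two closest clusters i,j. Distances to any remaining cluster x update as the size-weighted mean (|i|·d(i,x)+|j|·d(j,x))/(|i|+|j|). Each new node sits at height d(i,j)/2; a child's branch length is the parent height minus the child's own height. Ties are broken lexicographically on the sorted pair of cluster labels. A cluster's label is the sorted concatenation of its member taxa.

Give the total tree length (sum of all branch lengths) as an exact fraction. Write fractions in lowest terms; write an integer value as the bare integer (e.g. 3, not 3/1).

iteration 1: select F,Q (d=4); attach at lengths (2, 2); label the merged cluster FQ
  updated: d(D,FQ)=35/2, d(FQ,J)=33/2, d(FQ,K)=13, d(FQ,L)=35/2, d(FQ,R)=18, d(FQ,V)=27/2
iteration 2: select L,R (d=7); attach at lengths (7/2, 7/2); label the merged cluster LR
  updated: d(D,LR)=39/2, d(FQ,LR)=71/4, d(J,LR)=17, d(K,LR)=45/2, d(LR,V)=14
iteration 3: select J,K (d=11); attach at lengths (11/2, 11/2); label the merged cluster JK
  updated: d(D,JK)=41/2, d(FQ,JK)=59/4, d(JK,LR)=79/4, d(JK,V)=31/2
iteration 4: select D,V (d=12); attach at lengths (6, 6); label the merged cluster DV
  updated: d(DV,FQ)=31/2, d(DV,JK)=18, d(DV,LR)=67/4
iteration 5: select FQ,JK (d=59/4); attach at lengths (43/8, 15/8); label the merged cluster FJKQ
  updated: d(DV,FJKQ)=67/4, d(FJKQ,LR)=75/4
iteration 6: select DV,FJKQ (d=67/4); attach at lengths (19/8, 1); label the merged cluster DFJKQV
  updated: d(DFJKQV,LR)=217/12
iteration 7: select DFJKQV,LR (d=217/12); attach at lengths (2/3, 133/24); label the merged cluster DFJKLQRV
final tree: (((D:6,V:6):19/8,((F:2,Q:2):43/8,(J:11/2,K:11/2):15/8):1):2/3,(L:7/2,R:7/2):133/24)
total length: 305/6

305/6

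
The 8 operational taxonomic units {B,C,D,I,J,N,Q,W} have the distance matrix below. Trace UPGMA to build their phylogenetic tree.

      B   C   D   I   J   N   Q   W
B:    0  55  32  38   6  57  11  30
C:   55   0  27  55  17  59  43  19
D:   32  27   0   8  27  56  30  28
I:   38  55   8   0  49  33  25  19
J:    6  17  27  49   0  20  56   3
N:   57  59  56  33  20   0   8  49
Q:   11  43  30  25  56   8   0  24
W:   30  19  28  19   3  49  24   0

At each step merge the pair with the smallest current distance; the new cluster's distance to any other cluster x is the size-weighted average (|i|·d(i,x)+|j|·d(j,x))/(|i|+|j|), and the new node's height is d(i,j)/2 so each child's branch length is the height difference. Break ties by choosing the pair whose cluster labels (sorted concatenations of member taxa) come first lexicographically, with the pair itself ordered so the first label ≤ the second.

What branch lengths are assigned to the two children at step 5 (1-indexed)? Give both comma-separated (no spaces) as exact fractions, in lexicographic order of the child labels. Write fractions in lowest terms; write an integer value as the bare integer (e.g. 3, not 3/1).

37/6,91/6

step 1: merge (J,W) at d=3; branch lengths J→3/2, W→3/2; new cluster JW
  updated: d(B,JW)=18, d(C,JW)=18, d(D,JW)=55/2, d(I,JW)=34, d(JW,N)=69/2, d(JW,Q)=40
step 2: merge (D,I) at d=8; branch lengths D→4, I→4; new cluster DI
  updated: d(B,DI)=35, d(C,DI)=41, d(DI,JW)=123/4, d(DI,N)=89/2, d(DI,Q)=55/2
step 3: merge (N,Q) at d=8; branch lengths N→4, Q→4; new cluster NQ
  updated: d(B,NQ)=34, d(C,NQ)=51, d(DI,NQ)=36, d(JW,NQ)=149/4
step 4: merge (B,JW) at d=18; branch lengths B→9, JW→15/2; new cluster BJW
  updated: d(BJW,C)=91/3, d(BJW,DI)=193/6, d(BJW,NQ)=217/6
step 5: merge (BJW,C) at d=91/3; branch lengths BJW→37/6, C→91/6; new cluster BCJW
  updated: d(BCJW,DI)=275/8, d(BCJW,NQ)=319/8
step 6: merge (BCJW,DI) at d=275/8; branch lengths BCJW→97/48, DI→211/16; new cluster BCDIJW
  updated: d(BCDIJW,NQ)=463/12
step 7: merge (BCDIJW,NQ) at d=463/12; branch lengths BCDIJW→101/48, NQ→367/24; new cluster BCDIJNQW
final tree: ((((B:9,(J:3/2,W:3/2):15/2):37/6,C:91/6):97/48,(D:4,I:4):211/16):101/48,(N:4,Q:4):367/24)
total length: 1431/16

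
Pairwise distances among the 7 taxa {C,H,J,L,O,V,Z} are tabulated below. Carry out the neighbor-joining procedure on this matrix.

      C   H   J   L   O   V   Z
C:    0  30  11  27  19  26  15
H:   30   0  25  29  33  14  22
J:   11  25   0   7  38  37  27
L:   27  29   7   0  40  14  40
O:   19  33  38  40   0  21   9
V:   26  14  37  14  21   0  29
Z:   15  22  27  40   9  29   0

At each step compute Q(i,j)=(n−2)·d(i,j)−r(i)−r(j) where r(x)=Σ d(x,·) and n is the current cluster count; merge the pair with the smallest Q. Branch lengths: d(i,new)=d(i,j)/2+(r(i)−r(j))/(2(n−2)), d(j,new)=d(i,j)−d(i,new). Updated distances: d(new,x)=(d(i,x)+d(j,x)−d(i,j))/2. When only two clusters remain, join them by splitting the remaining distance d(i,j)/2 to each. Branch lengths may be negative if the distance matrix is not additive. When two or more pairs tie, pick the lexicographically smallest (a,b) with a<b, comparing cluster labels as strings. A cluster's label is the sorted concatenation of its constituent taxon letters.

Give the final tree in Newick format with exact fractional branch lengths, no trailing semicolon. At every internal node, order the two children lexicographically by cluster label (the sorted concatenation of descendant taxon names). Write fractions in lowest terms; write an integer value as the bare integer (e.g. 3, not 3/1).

(((C:37/8,(O:97/16,Z:47/16):63/8):23/4,(H:25/3,V:17/3):47/8):79/16,(J:23/10,L:47/10):79/16)

iteration 1: select J,L (d=7, Q=-267); attach at lengths (23/10, 47/10); label the merged cluster JL
  updated: d(C,JL)=31/2, d(H,JL)=47/2, d(JL,O)=71/2, d(JL,V)=22, d(JL,Z)=30
iteration 2: select O,Z (d=9, Q=-373/2); attach at lengths (97/16, 47/16); label the merged cluster OZ
  updated: d(C,OZ)=25/2, d(H,OZ)=23, d(JL,OZ)=113/4, d(OZ,V)=41/2
iteration 3: select H,V (d=14, Q=-131); attach at lengths (25/3, 17/3); label the merged cluster HV
  updated: d(C,HV)=21, d(HV,JL)=63/4, d(HV,OZ)=59/4
iteration 4: select C,OZ (d=25/2, Q=-159/2); attach at lengths (37/8, 63/8); label the merged cluster COZ
  updated: d(COZ,HV)=93/8, d(COZ,JL)=125/8
iteration 5: select COZ,HV (d=93/8, Q=-43); attach at lengths (23/4, 47/8); label the merged cluster CHOVZ
  updated: d(CHOVZ,JL)=79/8
iteration 6: select CHOVZ,JL (d=79/8); attach at lengths (79/16, 79/16); label the merged cluster CHJLOVZ
final tree: (((C:37/8,(O:97/16,Z:47/16):63/8):23/4,(H:25/3,V:17/3):47/8):79/16,(J:23/10,L:47/10):79/16)
total length: 64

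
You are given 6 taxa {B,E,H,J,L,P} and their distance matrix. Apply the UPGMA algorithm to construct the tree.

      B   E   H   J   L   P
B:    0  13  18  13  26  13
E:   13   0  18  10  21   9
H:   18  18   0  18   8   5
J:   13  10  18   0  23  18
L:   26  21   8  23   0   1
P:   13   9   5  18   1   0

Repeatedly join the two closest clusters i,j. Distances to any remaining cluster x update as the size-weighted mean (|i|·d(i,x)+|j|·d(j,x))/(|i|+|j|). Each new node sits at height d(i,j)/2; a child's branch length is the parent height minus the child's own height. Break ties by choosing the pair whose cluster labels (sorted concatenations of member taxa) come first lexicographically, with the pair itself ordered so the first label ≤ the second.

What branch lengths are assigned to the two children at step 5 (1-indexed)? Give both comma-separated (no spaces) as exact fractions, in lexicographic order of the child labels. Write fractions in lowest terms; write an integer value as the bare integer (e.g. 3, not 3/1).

47/18,211/36

iteration 1: select L,P (d=1); attach at lengths (1/2, 1/2); label the merged cluster LP
  updated: d(B,LP)=39/2, d(E,LP)=15, d(H,LP)=13/2, d(J,LP)=41/2
iteration 2: select H,LP (d=13/2); attach at lengths (13/4, 11/4); label the merged cluster HLP
  updated: d(B,HLP)=19, d(E,HLP)=16, d(HLP,J)=59/3
iteration 3: select E,J (d=10); attach at lengths (5, 5); label the merged cluster EJ
  updated: d(B,EJ)=13, d(EJ,HLP)=107/6
iteration 4: select B,EJ (d=13); attach at lengths (13/2, 3/2); label the merged cluster BEJ
  updated: d(BEJ,HLP)=164/9
iteration 5: select BEJ,HLP (d=164/9); attach at lengths (47/18, 211/36); label the merged cluster BEHJLP
final tree: ((B:13/2,(E:5,J:5):3/2):47/18,(H:13/4,(L:1/2,P:1/2):11/4):211/36)
total length: 1205/36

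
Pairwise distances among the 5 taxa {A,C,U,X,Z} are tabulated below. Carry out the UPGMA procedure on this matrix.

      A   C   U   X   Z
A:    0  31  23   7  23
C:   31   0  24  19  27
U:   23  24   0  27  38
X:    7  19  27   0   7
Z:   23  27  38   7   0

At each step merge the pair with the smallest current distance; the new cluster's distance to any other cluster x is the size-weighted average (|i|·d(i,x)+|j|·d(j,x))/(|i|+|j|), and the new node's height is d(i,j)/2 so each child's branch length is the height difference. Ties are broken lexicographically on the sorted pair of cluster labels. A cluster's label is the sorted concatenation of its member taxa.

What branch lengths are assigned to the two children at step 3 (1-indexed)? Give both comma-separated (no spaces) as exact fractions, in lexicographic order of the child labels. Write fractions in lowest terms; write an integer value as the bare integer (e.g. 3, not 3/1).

12,12

step 1: merge (A,X) at d=7; branch lengths A→7/2, X→7/2; new cluster AX
  updated: d(AX,C)=25, d(AX,U)=25, d(AX,Z)=15
step 2: merge (AX,Z) at d=15; branch lengths AX→4, Z→15/2; new cluster AXZ
  updated: d(AXZ,C)=77/3, d(AXZ,U)=88/3
step 3: merge (C,U) at d=24; branch lengths C→12, U→12; new cluster CU
  updated: d(AXZ,CU)=55/2
step 4: merge (AXZ,CU) at d=55/2; branch lengths AXZ→25/4, CU→7/4; new cluster ACUXZ
final tree: (((A:7/2,X:7/2):4,Z:15/2):25/4,(C:12,U:12):7/4)
total length: 101/2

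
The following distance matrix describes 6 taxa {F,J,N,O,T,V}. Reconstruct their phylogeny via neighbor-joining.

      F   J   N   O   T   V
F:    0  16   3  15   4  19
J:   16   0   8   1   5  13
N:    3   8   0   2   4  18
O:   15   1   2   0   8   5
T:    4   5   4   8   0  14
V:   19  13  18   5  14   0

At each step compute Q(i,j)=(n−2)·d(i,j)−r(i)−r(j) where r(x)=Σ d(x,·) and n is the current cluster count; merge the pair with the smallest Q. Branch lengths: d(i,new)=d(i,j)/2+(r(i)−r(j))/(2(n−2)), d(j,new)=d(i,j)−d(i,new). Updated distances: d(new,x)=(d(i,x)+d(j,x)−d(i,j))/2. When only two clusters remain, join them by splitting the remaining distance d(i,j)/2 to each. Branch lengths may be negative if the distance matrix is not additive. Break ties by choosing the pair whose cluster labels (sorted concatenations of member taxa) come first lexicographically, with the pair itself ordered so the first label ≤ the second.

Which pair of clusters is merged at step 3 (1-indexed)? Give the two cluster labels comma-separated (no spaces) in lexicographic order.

FNT,J

step 1: merge (F,N) at d=3, Q=-80; branch lengths F→17/4, N→-5/4; new cluster FN
  updated: d(FN,J)=21/2, d(FN,O)=7, d(FN,T)=5/2, d(FN,V)=17
step 2: merge (FN,T) at d=5/2, Q=-59; branch lengths FN→5/2, T→0; new cluster FNT
  updated: d(FNT,J)=13/2, d(FNT,O)=25/4, d(FNT,V)=57/4
step 3: merge (FNT,J) at d=13/2, Q=-69/2; branch lengths FNT→39/8, J→13/8; new cluster FJNT
  updated: d(FJNT,O)=3/8, d(FJNT,V)=83/8
step 4: merge (FJNT,O) at d=3/8, Q=-63/4; branch lengths FJNT→23/8, O→-5/2; new cluster FJNOT
  updated: d(FJNOT,V)=15/2
step 5: merge (FJNOT,V) at d=15/2; branch lengths FJNOT→15/4, V→15/4; new cluster FJNOTV
final tree: (((((F:17/4,N:-5/4):5/2,T:0):39/8,J:13/8):23/8,O:-5/2):15/4,V:15/4)
total length: 159/8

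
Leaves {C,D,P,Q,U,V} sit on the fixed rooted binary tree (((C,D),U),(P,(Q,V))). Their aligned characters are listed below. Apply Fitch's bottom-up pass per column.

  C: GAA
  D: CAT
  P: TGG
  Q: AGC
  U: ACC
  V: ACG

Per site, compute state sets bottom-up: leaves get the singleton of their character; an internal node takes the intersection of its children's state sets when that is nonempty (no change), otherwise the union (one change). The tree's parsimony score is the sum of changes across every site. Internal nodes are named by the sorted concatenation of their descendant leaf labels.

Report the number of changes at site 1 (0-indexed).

3

CD@0: {G} ∪ {C} = {C,G} (union, +1)
CDU@0: {C,G} ∪ {A} = {A,C,G} (union, +1)
QV@0: {A} ∩ {A} = {A} (intersection, +0)
PQV@0: {T} ∪ {A} = {A,T} (union, +1)
CDPQUV@0: {A,C,G} ∩ {A,T} = {A} (intersection, +0)
CD@1: {A} ∩ {A} = {A} (intersection, +0)
CDU@1: {A} ∪ {C} = {A,C} (union, +1)
QV@1: {G} ∪ {C} = {C,G} (union, +1)
PQV@1: {G} ∩ {C,G} = {G} (intersection, +0)
CDPQUV@1: {A,C} ∪ {G} = {A,C,G} (union, +1)
CD@2: {A} ∪ {T} = {A,T} (union, +1)
CDU@2: {A,T} ∪ {C} = {A,C,T} (union, +1)
QV@2: {C} ∪ {G} = {C,G} (union, +1)
PQV@2: {G} ∩ {C,G} = {G} (intersection, +0)
CDPQUV@2: {A,C,T} ∪ {G} = {A,C,G,T} (union, +1)
per-site changes: [3, 3, 4]; total = 10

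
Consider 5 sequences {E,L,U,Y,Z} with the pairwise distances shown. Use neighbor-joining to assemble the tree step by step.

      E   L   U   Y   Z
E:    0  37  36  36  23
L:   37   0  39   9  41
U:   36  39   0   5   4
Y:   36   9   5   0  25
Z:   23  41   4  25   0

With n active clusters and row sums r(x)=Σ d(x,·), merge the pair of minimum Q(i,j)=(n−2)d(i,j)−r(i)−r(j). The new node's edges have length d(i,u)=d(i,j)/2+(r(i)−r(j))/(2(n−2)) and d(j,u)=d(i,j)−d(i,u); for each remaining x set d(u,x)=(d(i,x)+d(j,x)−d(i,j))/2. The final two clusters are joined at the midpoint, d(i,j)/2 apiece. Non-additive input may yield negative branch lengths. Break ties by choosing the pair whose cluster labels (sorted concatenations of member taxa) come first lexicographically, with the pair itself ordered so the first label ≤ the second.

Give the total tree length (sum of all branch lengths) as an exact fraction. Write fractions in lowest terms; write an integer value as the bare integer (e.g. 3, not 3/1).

iteration 1: select L,Y (d=9, Q=-174); attach at lengths (13, -4); label the merged cluster LY
  updated: d(E,LY)=32, d(LY,U)=35/2, d(LY,Z)=57/2
iteration 2: select E,LY (d=32, Q=-105); attach at lengths (77/4, 51/4); label the merged cluster ELY
  updated: d(ELY,U)=43/4, d(ELY,Z)=39/4
iteration 3: select ELY,U (d=43/4, Q=-49/2); attach at lengths (33/4, 5/2); label the merged cluster ELUY
  updated: d(ELUY,Z)=3/2
iteration 4: select ELUY,Z (d=3/2); attach at lengths (3/4, 3/4); label the merged cluster ELUYZ
final tree: (((E:77/4,(L:13,Y:-4):51/4):33/4,U:5/2):3/4,Z:3/4)
total length: 213/4

213/4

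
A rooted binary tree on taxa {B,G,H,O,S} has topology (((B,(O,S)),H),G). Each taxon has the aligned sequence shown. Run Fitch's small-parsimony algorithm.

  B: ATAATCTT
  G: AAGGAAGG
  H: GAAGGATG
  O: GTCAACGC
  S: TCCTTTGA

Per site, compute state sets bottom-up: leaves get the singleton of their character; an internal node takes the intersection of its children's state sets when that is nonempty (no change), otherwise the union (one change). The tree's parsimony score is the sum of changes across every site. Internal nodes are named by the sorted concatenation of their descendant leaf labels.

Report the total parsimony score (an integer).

19

OS@0: {G} ∪ {T} = {G,T} (union, +1)
BOS@0: {A} ∪ {G,T} = {A,G,T} (union, +1)
BHOS@0: {A,G,T} ∩ {G} = {G} (intersection, +0)
BGHOS@0: {G} ∪ {A} = {A,G} (union, +1)
OS@1: {T} ∪ {C} = {C,T} (union, +1)
BOS@1: {T} ∩ {C,T} = {T} (intersection, +0)
BHOS@1: {T} ∪ {A} = {A,T} (union, +1)
BGHOS@1: {A,T} ∩ {A} = {A} (intersection, +0)
OS@2: {C} ∩ {C} = {C} (intersection, +0)
BOS@2: {A} ∪ {C} = {A,C} (union, +1)
BHOS@2: {A,C} ∩ {A} = {A} (intersection, +0)
BGHOS@2: {A} ∪ {G} = {A,G} (union, +1)
OS@3: {A} ∪ {T} = {A,T} (union, +1)
BOS@3: {A} ∩ {A,T} = {A} (intersection, +0)
BHOS@3: {A} ∪ {G} = {A,G} (union, +1)
BGHOS@3: {A,G} ∩ {G} = {G} (intersection, +0)
OS@4: {A} ∪ {T} = {A,T} (union, +1)
BOS@4: {T} ∩ {A,T} = {T} (intersection, +0)
BHOS@4: {T} ∪ {G} = {G,T} (union, +1)
BGHOS@4: {G,T} ∪ {A} = {A,G,T} (union, +1)
OS@5: {C} ∪ {T} = {C,T} (union, +1)
BOS@5: {C} ∩ {C,T} = {C} (intersection, +0)
BHOS@5: {C} ∪ {A} = {A,C} (union, +1)
BGHOS@5: {A,C} ∩ {A} = {A} (intersection, +0)
OS@6: {G} ∩ {G} = {G} (intersection, +0)
BOS@6: {T} ∪ {G} = {G,T} (union, +1)
BHOS@6: {G,T} ∩ {T} = {T} (intersection, +0)
BGHOS@6: {T} ∪ {G} = {G,T} (union, +1)
OS@7: {C} ∪ {A} = {A,C} (union, +1)
BOS@7: {T} ∪ {A,C} = {A,C,T} (union, +1)
BHOS@7: {A,C,T} ∪ {G} = {A,C,G,T} (union, +1)
BGHOS@7: {A,C,G,T} ∩ {G} = {G} (intersection, +0)
per-site changes: [3, 2, 2, 2, 3, 2, 2, 3]; total = 19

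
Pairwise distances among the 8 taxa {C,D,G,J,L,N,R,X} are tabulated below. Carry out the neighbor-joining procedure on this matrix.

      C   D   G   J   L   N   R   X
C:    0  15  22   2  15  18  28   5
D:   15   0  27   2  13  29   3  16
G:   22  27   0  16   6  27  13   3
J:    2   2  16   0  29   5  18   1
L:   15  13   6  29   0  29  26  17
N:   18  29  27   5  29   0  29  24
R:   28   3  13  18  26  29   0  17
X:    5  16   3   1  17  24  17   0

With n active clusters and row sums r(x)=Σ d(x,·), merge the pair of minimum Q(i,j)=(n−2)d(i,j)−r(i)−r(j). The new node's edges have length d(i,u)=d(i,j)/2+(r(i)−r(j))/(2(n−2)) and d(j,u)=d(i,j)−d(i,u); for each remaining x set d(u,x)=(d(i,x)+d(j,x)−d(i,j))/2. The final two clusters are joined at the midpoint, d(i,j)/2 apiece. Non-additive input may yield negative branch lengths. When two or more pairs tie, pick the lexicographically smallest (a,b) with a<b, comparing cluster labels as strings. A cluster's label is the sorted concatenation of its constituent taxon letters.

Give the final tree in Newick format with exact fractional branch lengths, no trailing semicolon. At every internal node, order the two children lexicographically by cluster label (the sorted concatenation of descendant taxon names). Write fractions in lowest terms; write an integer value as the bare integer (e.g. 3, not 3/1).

step 1: merge (D,R) at d=3, Q=-221; branch lengths D→-11/12, R→47/12; new cluster DR
  updated: d(C,DR)=20, d(DR,G)=37/2, d(DR,J)=17/2, d(DR,L)=18, d(DR,N)=55/2, d(DR,X)=15
step 2: merge (G,L) at d=6, Q=-353/2; branch lengths G→17/20, L→103/20; new cluster GL
  updated: d(C,GL)=31/2, d(DR,GL)=61/4, d(GL,J)=39/2, d(GL,N)=25, d(GL,X)=7
step 3: merge (J,N) at d=5, Q=-231/2; branch lengths J→-87/16, N→167/16; new cluster JN
  updated: d(C,JN)=15/2, d(DR,JN)=31/2, d(GL,JN)=79/4, d(JN,X)=10
step 4: merge (C,JN) at d=15/2, Q=-313/4; branch lengths C→71/24, JN→109/24; new cluster CJN
  updated: d(CJN,DR)=14, d(CJN,GL)=111/8, d(CJN,X)=15/4
step 5: merge (CJN,X) at d=15/4, Q=-399/8; branch lengths CJN→107/32, X→13/32; new cluster CJNX
  updated: d(CJNX,DR)=101/8, d(CJNX,GL)=137/16
step 6: merge (CJNX,DR) at d=101/8, Q=-583/16; branch lengths CJNX→95/32, DR→309/32; new cluster CDJNRX
  updated: d(CDJNRX,GL)=179/32
step 7: merge (CDJNRX,GL) at d=179/32; branch lengths CDJNRX→179/64, GL→179/64; new cluster CDGJLNRX
final tree: ((((C:71/24,(J:-87/16,N:167/16):109/24):107/32,X:13/32):95/32,(D:-11/12,R:47/12):309/32):179/64,(G:17/20,L:103/20):179/64)
total length: 1391/32

((((C:71/24,(J:-87/16,N:167/16):109/24):107/32,X:13/32):95/32,(D:-11/12,R:47/12):309/32):179/64,(G:17/20,L:103/20):179/64)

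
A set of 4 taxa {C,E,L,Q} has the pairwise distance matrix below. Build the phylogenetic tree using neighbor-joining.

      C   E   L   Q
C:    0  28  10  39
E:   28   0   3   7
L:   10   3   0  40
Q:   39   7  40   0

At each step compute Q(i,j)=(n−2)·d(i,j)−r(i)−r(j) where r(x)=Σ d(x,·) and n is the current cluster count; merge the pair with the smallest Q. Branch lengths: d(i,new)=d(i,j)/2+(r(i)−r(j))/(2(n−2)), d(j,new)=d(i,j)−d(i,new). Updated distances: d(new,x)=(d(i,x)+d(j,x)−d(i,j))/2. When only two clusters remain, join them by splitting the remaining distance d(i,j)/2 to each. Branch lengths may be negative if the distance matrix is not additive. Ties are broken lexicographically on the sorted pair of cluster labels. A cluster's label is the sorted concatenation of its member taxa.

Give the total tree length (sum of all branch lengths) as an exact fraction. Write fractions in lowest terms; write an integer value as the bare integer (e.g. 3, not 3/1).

step 1: merge (C,L) at d=10, Q=-110; branch lengths C→11, L→-1; new cluster CL
  updated: d(CL,E)=21/2, d(CL,Q)=69/2
step 2: merge (CL,E) at d=21/2, Q=-52; branch lengths CL→19, E→-17/2; new cluster CEL
  updated: d(CEL,Q)=31/2
step 3: merge (CEL,Q) at d=31/2; branch lengths CEL→31/4, Q→31/4; new cluster CELQ
final tree: (((C:11,L:-1):19,E:-17/2):31/4,Q:31/4)
total length: 36

36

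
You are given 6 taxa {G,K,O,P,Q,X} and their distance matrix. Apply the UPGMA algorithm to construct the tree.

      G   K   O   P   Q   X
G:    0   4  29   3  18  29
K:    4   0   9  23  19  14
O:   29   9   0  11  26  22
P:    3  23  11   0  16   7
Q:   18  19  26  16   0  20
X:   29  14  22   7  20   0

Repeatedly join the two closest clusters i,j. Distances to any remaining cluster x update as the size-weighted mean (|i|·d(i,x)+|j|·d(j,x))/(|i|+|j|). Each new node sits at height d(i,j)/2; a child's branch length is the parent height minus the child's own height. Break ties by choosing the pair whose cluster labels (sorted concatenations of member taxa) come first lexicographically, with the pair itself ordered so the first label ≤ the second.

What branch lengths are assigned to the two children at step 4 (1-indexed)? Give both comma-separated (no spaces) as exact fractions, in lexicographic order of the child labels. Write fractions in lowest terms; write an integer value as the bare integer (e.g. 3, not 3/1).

5/8,9

step 1: merge (G,P) at d=3; branch lengths G→3/2, P→3/2; new cluster GP
  updated: d(GP,K)=27/2, d(GP,O)=20, d(GP,Q)=17, d(GP,X)=18
step 2: merge (K,O) at d=9; branch lengths K→9/2, O→9/2; new cluster KO
  updated: d(GP,KO)=67/4, d(KO,Q)=45/2, d(KO,X)=18
step 3: merge (GP,KO) at d=67/4; branch lengths GP→55/8, KO→31/8; new cluster GKOP
  updated: d(GKOP,Q)=79/4, d(GKOP,X)=18
step 4: merge (GKOP,X) at d=18; branch lengths GKOP→5/8, X→9; new cluster GKOPX
  updated: d(GKOPX,Q)=99/5
step 5: merge (GKOPX,Q) at d=99/5; branch lengths GKOPX→9/10, Q→99/10; new cluster GKOPQX
final tree: ((((G:3/2,P:3/2):55/8,(K:9/2,O:9/2):31/8):5/8,X:9):9/10,Q:99/10)
total length: 1727/40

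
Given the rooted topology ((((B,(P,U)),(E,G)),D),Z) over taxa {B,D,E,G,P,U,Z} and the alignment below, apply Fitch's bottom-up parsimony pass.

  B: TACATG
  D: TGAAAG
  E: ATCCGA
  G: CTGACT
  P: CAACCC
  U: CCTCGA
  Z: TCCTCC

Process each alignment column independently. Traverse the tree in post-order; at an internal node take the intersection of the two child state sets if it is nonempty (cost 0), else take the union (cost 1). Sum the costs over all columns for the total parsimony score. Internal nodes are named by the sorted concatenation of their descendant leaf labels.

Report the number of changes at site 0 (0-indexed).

3

PU@0: {C} ∩ {C} = {C} (intersection, +0)
BPU@0: {T} ∪ {C} = {C,T} (union, +1)
EG@0: {A} ∪ {C} = {A,C} (union, +1)
BEGPU@0: {C,T} ∩ {A,C} = {C} (intersection, +0)
BDEGPU@0: {C} ∪ {T} = {C,T} (union, +1)
BDEGPUZ@0: {C,T} ∩ {T} = {T} (intersection, +0)
PU@1: {A} ∪ {C} = {A,C} (union, +1)
BPU@1: {A} ∩ {A,C} = {A} (intersection, +0)
EG@1: {T} ∩ {T} = {T} (intersection, +0)
BEGPU@1: {A} ∪ {T} = {A,T} (union, +1)
BDEGPU@1: {A,T} ∪ {G} = {A,G,T} (union, +1)
BDEGPUZ@1: {A,G,T} ∪ {C} = {A,C,G,T} (union, +1)
PU@2: {A} ∪ {T} = {A,T} (union, +1)
BPU@2: {C} ∪ {A,T} = {A,C,T} (union, +1)
EG@2: {C} ∪ {G} = {C,G} (union, +1)
BEGPU@2: {A,C,T} ∩ {C,G} = {C} (intersection, +0)
BDEGPU@2: {C} ∪ {A} = {A,C} (union, +1)
BDEGPUZ@2: {A,C} ∩ {C} = {C} (intersection, +0)
PU@3: {C} ∩ {C} = {C} (intersection, +0)
BPU@3: {A} ∪ {C} = {A,C} (union, +1)
EG@3: {C} ∪ {A} = {A,C} (union, +1)
BEGPU@3: {A,C} ∩ {A,C} = {A,C} (intersection, +0)
BDEGPU@3: {A,C} ∩ {A} = {A} (intersection, +0)
BDEGPUZ@3: {A} ∪ {T} = {A,T} (union, +1)
PU@4: {C} ∪ {G} = {C,G} (union, +1)
BPU@4: {T} ∪ {C,G} = {C,G,T} (union, +1)
EG@4: {G} ∪ {C} = {C,G} (union, +1)
BEGPU@4: {C,G,T} ∩ {C,G} = {C,G} (intersection, +0)
BDEGPU@4: {C,G} ∪ {A} = {A,C,G} (union, +1)
BDEGPUZ@4: {A,C,G} ∩ {C} = {C} (intersection, +0)
PU@5: {C} ∪ {A} = {A,C} (union, +1)
BPU@5: {G} ∪ {A,C} = {A,C,G} (union, +1)
EG@5: {A} ∪ {T} = {A,T} (union, +1)
BEGPU@5: {A,C,G} ∩ {A,T} = {A} (intersection, +0)
BDEGPU@5: {A} ∪ {G} = {A,G} (union, +1)
BDEGPUZ@5: {A,G} ∪ {C} = {A,C,G} (union, +1)
per-site changes: [3, 4, 4, 3, 4, 5]; total = 23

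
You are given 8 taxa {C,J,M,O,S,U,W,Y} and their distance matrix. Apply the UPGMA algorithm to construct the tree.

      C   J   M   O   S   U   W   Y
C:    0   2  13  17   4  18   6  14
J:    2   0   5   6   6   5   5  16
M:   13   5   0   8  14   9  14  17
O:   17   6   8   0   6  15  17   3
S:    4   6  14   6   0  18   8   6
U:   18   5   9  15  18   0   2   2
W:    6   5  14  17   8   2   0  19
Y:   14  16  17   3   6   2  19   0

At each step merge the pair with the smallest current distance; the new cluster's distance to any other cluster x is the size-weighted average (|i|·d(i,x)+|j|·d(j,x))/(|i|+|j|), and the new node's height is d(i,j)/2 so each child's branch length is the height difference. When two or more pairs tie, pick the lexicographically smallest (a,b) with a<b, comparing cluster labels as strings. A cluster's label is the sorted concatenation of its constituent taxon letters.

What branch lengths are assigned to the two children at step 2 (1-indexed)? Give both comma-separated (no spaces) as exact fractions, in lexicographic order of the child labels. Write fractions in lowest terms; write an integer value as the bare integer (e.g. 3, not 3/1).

step 1: merge (C,J) at d=2; branch lengths C→1, J→1; new cluster CJ
  updated: d(CJ,M)=9, d(CJ,O)=23/2, d(CJ,S)=5, d(CJ,U)=23/2, d(CJ,W)=11/2, d(CJ,Y)=15
step 2: merge (U,W) at d=2; branch lengths U→1, W→1; new cluster UW
  updated: d(CJ,UW)=17/2, d(M,UW)=23/2, d(O,UW)=16, d(S,UW)=13, d(UW,Y)=21/2
step 3: merge (O,Y) at d=3; branch lengths O→3/2, Y→3/2; new cluster OY
  updated: d(CJ,OY)=53/4, d(M,OY)=25/2, d(OY,S)=6, d(OY,UW)=53/4
step 4: merge (CJ,S) at d=5; branch lengths CJ→3/2, S→5/2; new cluster CJS
  updated: d(CJS,M)=32/3, d(CJS,OY)=65/6, d(CJS,UW)=10
step 5: merge (CJS,UW) at d=10; branch lengths CJS→5/2, UW→4; new cluster CJSUW
  updated: d(CJSUW,M)=11, d(CJSUW,OY)=59/5
step 6: merge (CJSUW,M) at d=11; branch lengths CJSUW→1/2, M→11/2; new cluster CJMSUW
  updated: d(CJMSUW,OY)=143/12
step 7: merge (CJMSUW,OY) at d=143/12; branch lengths CJMSUW→11/24, OY→107/24; new cluster CJMOSUWY
final tree: (((((C:1,J:1):3/2,S:5/2):5/2,(U:1,W:1):4):1/2,M:11/2):11/24,(O:3/2,Y:3/2):107/24)
total length: 341/12

1,1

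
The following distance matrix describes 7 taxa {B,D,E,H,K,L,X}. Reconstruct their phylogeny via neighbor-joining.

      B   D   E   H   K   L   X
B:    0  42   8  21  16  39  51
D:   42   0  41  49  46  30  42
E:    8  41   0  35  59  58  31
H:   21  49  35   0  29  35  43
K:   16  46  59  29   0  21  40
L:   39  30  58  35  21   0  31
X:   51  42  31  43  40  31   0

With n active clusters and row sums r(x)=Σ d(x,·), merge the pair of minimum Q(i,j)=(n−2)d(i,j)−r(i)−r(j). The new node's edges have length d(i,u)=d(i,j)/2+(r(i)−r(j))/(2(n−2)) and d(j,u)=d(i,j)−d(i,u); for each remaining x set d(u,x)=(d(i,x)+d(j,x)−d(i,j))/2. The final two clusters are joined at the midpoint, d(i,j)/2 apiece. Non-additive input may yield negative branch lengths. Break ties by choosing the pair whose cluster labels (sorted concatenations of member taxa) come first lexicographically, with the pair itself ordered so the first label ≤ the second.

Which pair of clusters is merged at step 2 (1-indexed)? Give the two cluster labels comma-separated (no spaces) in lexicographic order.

iteration 1: select B,E (d=8, Q=-369); attach at lengths (-3/2, 19/2); label the merged cluster BE
  updated: d(BE,D)=75/2, d(BE,H)=24, d(BE,K)=67/2, d(BE,L)=89/2, d(BE,X)=37
iteration 2: select BE,H (d=24, Q=-521/2); attach at lengths (185/16, 199/16); label the merged cluster BEH
  updated: d(BEH,D)=125/4, d(BEH,K)=77/4, d(BEH,L)=111/4, d(BEH,X)=28
iteration 3: select BEH,K (d=77/4, Q=-699/4); attach at lengths (151/24, 311/24); label the merged cluster BEHK
  updated: d(BEHK,D)=29, d(BEHK,L)=59/4, d(BEHK,X)=195/8
iteration 4: select BEHK,X (d=195/8, Q=-467/4); attach at lengths (39/8, 39/2); label the merged cluster BEHKX
  updated: d(BEHKX,D)=373/16, d(BEHKX,L)=171/16
iteration 5: select BEHKX,D (d=373/16, Q=-64); attach at lengths (2, 341/16); label the merged cluster BDEHKX
  updated: d(BDEHKX,L)=139/16
iteration 6: select BDEHKX,L (d=139/16); attach at lengths (139/32, 139/32); label the merged cluster BDEHKLX
final tree: ((((((B:-3/2,E:19/2):185/16,H:199/16):151/24,K:311/24):39/8,X:39/2):2,D:341/16):139/32,L:139/32)
total length: 861/8

BE,H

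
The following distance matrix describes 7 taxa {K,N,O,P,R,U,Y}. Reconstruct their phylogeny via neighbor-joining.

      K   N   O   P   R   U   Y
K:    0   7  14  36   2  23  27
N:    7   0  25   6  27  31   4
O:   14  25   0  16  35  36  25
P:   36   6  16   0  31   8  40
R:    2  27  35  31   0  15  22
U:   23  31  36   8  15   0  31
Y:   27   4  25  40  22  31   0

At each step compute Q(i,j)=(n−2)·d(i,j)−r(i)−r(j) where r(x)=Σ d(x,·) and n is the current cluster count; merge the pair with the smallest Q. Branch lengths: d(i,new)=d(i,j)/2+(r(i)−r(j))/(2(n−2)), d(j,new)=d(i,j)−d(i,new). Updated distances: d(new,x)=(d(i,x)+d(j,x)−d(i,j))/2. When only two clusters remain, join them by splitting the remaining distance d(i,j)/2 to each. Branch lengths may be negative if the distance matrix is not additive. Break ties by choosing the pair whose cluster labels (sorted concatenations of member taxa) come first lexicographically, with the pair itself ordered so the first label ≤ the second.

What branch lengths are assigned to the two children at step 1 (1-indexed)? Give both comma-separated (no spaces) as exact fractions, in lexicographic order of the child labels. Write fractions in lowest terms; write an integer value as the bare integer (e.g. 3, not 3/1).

33/10,47/10

1. join P+U (d=8, Q=-241) ⇒ PU; edges |P|=33/10, |U|=47/10
  updated: d(K,PU)=51/2, d(N,PU)=29/2, d(O,PU)=22, d(PU,R)=19, d(PU,Y)=63/2
2. join K+R (d=2, Q=-345/2) ⇒ KR; edges |K|=-43/16, |R|=75/16
  updated: d(KR,N)=16, d(KR,O)=47/2, d(KR,PU)=85/4, d(KR,Y)=47/2
3. join N+Y (d=4, Q=-263/2) ⇒ NY; edges |N|=-25/12, |Y|=73/12
  updated: d(KR,NY)=71/4, d(NY,O)=23, d(NY,PU)=21
4. join KR+NY (d=71/4, Q=-355/4) ⇒ KNRY; edges |KR|=145/16, |NY|=139/16
  updated: d(KNRY,O)=115/8, d(KNRY,PU)=49/4
5. join KNRY+O (d=115/8, Q=-389/8) ⇒ KNORY; edges |KNRY|=37/16, |O|=193/16
  updated: d(KNORY,PU)=159/16
6. join KNORY+PU (d=159/16) ⇒ KNOPRUY; edges |KNORY|=159/32, |PU|=159/32
final tree: ((((K:-43/16,R:75/16):145/16,(N:-25/12,Y:73/12):139/16):37/16,O:193/16):159/32,(P:33/10,U:47/10):159/32)
total length: 897/16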